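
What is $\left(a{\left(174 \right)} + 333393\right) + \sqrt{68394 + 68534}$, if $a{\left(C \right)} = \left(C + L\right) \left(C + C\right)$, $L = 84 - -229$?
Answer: $502869 + 4 \sqrt{8558} \approx 5.0324 \cdot 10^{5}$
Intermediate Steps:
$L = 313$ ($L = 84 + 229 = 313$)
$a{\left(C \right)} = 2 C \left(313 + C\right)$ ($a{\left(C \right)} = \left(C + 313\right) \left(C + C\right) = \left(313 + C\right) 2 C = 2 C \left(313 + C\right)$)
$\left(a{\left(174 \right)} + 333393\right) + \sqrt{68394 + 68534} = \left(2 \cdot 174 \left(313 + 174\right) + 333393\right) + \sqrt{68394 + 68534} = \left(2 \cdot 174 \cdot 487 + 333393\right) + \sqrt{136928} = \left(169476 + 333393\right) + 4 \sqrt{8558} = 502869 + 4 \sqrt{8558}$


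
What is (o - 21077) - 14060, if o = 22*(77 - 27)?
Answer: -34037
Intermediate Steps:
o = 1100 (o = 22*50 = 1100)
(o - 21077) - 14060 = (1100 - 21077) - 14060 = -19977 - 14060 = -34037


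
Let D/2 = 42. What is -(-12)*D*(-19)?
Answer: -19152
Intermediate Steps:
D = 84 (D = 2*42 = 84)
-(-12)*D*(-19) = -(-12)*84*(-19) = -12*(-84)*(-19) = 1008*(-19) = -19152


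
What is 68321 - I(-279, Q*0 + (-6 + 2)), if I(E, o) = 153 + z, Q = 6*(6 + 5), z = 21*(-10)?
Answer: 68378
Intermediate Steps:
z = -210
Q = 66 (Q = 6*11 = 66)
I(E, o) = -57 (I(E, o) = 153 - 210 = -57)
68321 - I(-279, Q*0 + (-6 + 2)) = 68321 - 1*(-57) = 68321 + 57 = 68378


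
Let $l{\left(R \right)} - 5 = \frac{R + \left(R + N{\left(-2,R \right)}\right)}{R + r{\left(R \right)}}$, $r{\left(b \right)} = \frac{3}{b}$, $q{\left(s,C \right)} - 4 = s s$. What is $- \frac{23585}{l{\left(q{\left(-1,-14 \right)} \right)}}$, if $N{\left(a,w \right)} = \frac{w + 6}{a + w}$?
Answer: $- \frac{396228}{125} \approx -3169.8$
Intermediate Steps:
$q{\left(s,C \right)} = 4 + s^{2}$ ($q{\left(s,C \right)} = 4 + s s = 4 + s^{2}$)
$N{\left(a,w \right)} = \frac{6 + w}{a + w}$
$l{\left(R \right)} = 5 + \frac{2 R + \frac{6 + R}{-2 + R}}{R + \frac{3}{R}}$ ($l{\left(R \right)} = 5 + \frac{R + \left(R + \frac{6 + R}{-2 + R}\right)}{R + \frac{3}{R}} = 5 + \frac{2 R + \frac{6 + R}{-2 + R}}{R + \frac{3}{R}}$)
$- \frac{23585}{l{\left(q{\left(-1,-14 \right)} \right)}} = - \frac{23585}{\frac{1}{-2 + \left(4 + \left(-1\right)^{2}\right)} \frac{1}{3 + \left(4 + \left(-1\right)^{2}\right)^{2}} \left(-30 + 15 \left(4 + \left(-1\right)^{2}\right) + \left(4 + \left(-1\right)^{2}\right) \left(6 + \left(4 + \left(-1\right)^{2}\right)\right) + 7 \left(4 + \left(-1\right)^{2}\right)^{2} \left(-2 + \left(4 + \left(-1\right)^{2}\right)\right)\right)} = - \frac{23585}{\frac{1}{-2 + \left(4 + 1\right)} \frac{1}{3 + \left(4 + 1\right)^{2}} \left(-30 + 15 \left(4 + 1\right) + \left(4 + 1\right) \left(6 + \left(4 + 1\right)\right) + 7 \left(4 + 1\right)^{2} \left(-2 + \left(4 + 1\right)\right)\right)} = - \frac{23585}{\frac{1}{-2 + 5} \frac{1}{3 + 5^{2}} \left(-30 + 15 \cdot 5 + 5 \left(6 + 5\right) + 7 \cdot 5^{2} \left(-2 + 5\right)\right)} = - \frac{23585}{\frac{1}{3} \frac{1}{3 + 25} \left(-30 + 75 + 5 \cdot 11 + 7 \cdot 25 \cdot 3\right)} = - \frac{23585}{\frac{1}{3} \cdot \frac{1}{28} \left(-30 + 75 + 55 + 525\right)} = - \frac{23585}{\frac{1}{3} \cdot \frac{1}{28} \cdot 625} = - \frac{23585}{\frac{625}{84}} = \left(-23585\right) \frac{84}{625} = - \frac{396228}{125}$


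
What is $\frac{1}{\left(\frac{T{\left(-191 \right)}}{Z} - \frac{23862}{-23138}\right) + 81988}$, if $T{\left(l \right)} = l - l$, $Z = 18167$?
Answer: $\frac{11569}{948531103} \approx 1.2197 \cdot 10^{-5}$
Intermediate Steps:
$T{\left(l \right)} = 0$
$\frac{1}{\left(\frac{T{\left(-191 \right)}}{Z} - \frac{23862}{-23138}\right) + 81988} = \frac{1}{\left(\frac{0}{18167} - \frac{23862}{-23138}\right) + 81988} = \frac{1}{\left(0 \cdot \frac{1}{18167} - - \frac{11931}{11569}\right) + 81988} = \frac{1}{\left(0 + \frac{11931}{11569}\right) + 81988} = \frac{1}{\frac{11931}{11569} + 81988} = \frac{1}{\frac{948531103}{11569}} = \frac{11569}{948531103}$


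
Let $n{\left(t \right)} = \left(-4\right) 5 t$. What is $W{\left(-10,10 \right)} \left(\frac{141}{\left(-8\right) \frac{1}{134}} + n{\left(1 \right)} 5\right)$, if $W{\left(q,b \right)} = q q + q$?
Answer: $- \frac{443115}{2} \approx -2.2156 \cdot 10^{5}$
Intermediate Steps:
$W{\left(q,b \right)} = q + q^{2}$ ($W{\left(q,b \right)} = q^{2} + q = q + q^{2}$)
$n{\left(t \right)} = - 20 t$
$W{\left(-10,10 \right)} \left(\frac{141}{\left(-8\right) \frac{1}{134}} + n{\left(1 \right)} 5\right) = - 10 \left(1 - 10\right) \left(\frac{141}{\left(-8\right) \frac{1}{134}} + \left(-20\right) 1 \cdot 5\right) = \left(-10\right) \left(-9\right) \left(\frac{141}{\left(-8\right) \frac{1}{134}} - 100\right) = 90 \left(\frac{141}{- \frac{4}{67}} - 100\right) = 90 \left(141 \left(- \frac{67}{4}\right) - 100\right) = 90 \left(- \frac{9447}{4} - 100\right) = 90 \left(- \frac{9847}{4}\right) = - \frac{443115}{2}$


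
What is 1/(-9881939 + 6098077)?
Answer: -1/3783862 ≈ -2.6428e-7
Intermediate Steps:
1/(-9881939 + 6098077) = 1/(-3783862) = -1/3783862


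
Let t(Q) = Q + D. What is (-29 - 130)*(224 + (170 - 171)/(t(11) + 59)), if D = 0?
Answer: -2492961/70 ≈ -35614.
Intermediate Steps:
t(Q) = Q (t(Q) = Q + 0 = Q)
(-29 - 130)*(224 + (170 - 171)/(t(11) + 59)) = (-29 - 130)*(224 + (170 - 171)/(11 + 59)) = -159*(224 - 1/70) = -159*15679/70 = -2492961/70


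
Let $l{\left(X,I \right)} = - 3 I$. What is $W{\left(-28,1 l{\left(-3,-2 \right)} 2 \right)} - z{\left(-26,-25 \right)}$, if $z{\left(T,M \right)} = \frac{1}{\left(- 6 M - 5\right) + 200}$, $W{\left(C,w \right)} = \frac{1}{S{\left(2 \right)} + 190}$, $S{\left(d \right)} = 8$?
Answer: $\frac{49}{22770} \approx 0.002152$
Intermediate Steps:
$W{\left(C,w \right)} = \frac{1}{198}$ ($W{\left(C,w \right)} = \frac{1}{8 + 190} = \frac{1}{198}$)
$z{\left(T,M \right)} = \frac{1}{195 - 6 M}$ ($z{\left(T,M \right)} = \frac{1}{\left(-5 - 6 M\right) + 200} = \frac{1}{195 - 6 M}$)
$W{\left(-28,1 l{\left(-3,-2 \right)} 2 \right)} - z{\left(-26,-25 \right)} = \frac{1}{198} - - \frac{1}{-195 + 6 \left(-25\right)} = \frac{1}{198} - - \frac{1}{-195 - 150} = \frac{1}{198} - - \frac{1}{-345} = \frac{1}{198} - \left(-1\right) \left(- \frac{1}{345}\right) = \frac{1}{198} - \frac{1}{345} = \frac{49}{22770}$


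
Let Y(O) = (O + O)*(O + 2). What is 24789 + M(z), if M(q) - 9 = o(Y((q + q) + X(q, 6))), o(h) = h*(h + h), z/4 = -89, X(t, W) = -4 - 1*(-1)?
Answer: 2079127560998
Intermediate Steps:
X(t, W) = -3 (X(t, W) = -4 + 1 = -3)
z = -356 (z = 4*(-89) = -356)
Y(O) = 2*O*(2 + O) (Y(O) = (2*O)*(2 + O) = 2*O*(2 + O))
o(h) = 2*h² (o(h) = h*(2*h) = 2*h²)
M(q) = 9 + 8*(-1 + 2*q)²*(-3 + 2*q)² (M(q) = 9 + 2*(2*((q + q) - 3)*(2 + ((q + q) - 3)))² = 9 + 2*(2*(2*q - 3)*(2 + (2*q - 3)))² = 9 + 2*(2*(-3 + 2*q)*(2 + (-3 + 2*q)))² = 9 + 2*(2*(-3 + 2*q)*(-1 + 2*q))² = 9 + 2*(2*(-1 + 2*q)*(-3 + 2*q))² = 9 + 2*(4*(-1 + 2*q)²*(-3 + 2*q)²) = 9 + 8*(-1 + 2*q)²*(-3 + 2*q)²)
24789 + M(z) = 24789 + (9 + 8*(-1 + 2*(-356))²*(-3 + 2*(-356))²) = 24789 + (9 + 8*(-1 - 712)²*(-3 - 712)²) = 24789 + (9 + 8*(-713)²*(-715)²) = 24789 + (9 + 8*508369*511225) = 24789 + (9 + 2079127536200) = 24789 + 2079127536209 = 2079127560998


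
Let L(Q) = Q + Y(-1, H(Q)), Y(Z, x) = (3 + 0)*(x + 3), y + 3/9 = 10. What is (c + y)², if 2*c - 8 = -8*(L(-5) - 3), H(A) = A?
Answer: 43681/9 ≈ 4853.4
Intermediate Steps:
y = 29/3 (y = -⅓ + 10 = 29/3 ≈ 9.6667)
Y(Z, x) = 9 + 3*x (Y(Z, x) = 3*(3 + x) = 9 + 3*x)
L(Q) = 9 + 4*Q (L(Q) = Q + (9 + 3*Q) = 9 + 4*Q)
c = 60 (c = 4 + (-8*((9 + 4*(-5)) - 3))/2 = 4 + (-8*((9 - 20) - 3))/2 = 4 + (-8*(-11 - 3))/2 = 4 + (-8*(-14))/2 = 4 + (½)*112 = 4 + 56 = 60)
(c + y)² = (60 + 29/3)² = (209/3)² = 43681/9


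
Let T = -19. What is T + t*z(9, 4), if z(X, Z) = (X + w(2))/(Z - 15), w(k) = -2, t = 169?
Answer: -1392/11 ≈ -126.55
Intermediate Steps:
z(X, Z) = (-2 + X)/(-15 + Z) (z(X, Z) = (X - 2)/(Z - 15) = (-2 + X)/(-15 + Z))
T + t*z(9, 4) = -19 + 169*((-2 + 9)/(-15 + 4)) = -19 + 169*(7/(-11)) = -19 + 169*(-1/11*7) = -19 + 169*(-7/11) = -19 - 1183/11 = -1392/11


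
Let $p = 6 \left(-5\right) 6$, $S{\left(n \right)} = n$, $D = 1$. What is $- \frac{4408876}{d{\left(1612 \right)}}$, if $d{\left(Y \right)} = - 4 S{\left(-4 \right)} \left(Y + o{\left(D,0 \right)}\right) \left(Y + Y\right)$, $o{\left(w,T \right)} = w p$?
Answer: $- \frac{1102219}{18467072} \approx -0.059686$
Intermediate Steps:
$p = -180$ ($p = \left(-30\right) 6 = -180$)
$o{\left(w,T \right)} = - 180 w$ ($o{\left(w,T \right)} = w \left(-180\right) = - 180 w$)
$d{\left(Y \right)} = 32 Y \left(-180 + Y\right)$ ($d{\left(Y \right)} = \left(-4\right) \left(-4\right) \left(Y - 180\right) \left(Y + Y\right) = 16 \left(Y - 180\right) 2 Y = 16 \left(-180 + Y\right) 2 Y = 16 \cdot 2 Y \left(-180 + Y\right) = 32 Y \left(-180 + Y\right)$)
$- \frac{4408876}{d{\left(1612 \right)}} = - \frac{4408876}{32 \cdot 1612 \left(-180 + 1612\right)} = - \frac{4408876}{32 \cdot 1612 \cdot 1432} = - \frac{4408876}{73868288} = \left(-4408876\right) \frac{1}{73868288} = - \frac{1102219}{18467072}$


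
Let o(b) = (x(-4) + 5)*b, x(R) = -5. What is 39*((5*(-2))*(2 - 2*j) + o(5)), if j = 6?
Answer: 3900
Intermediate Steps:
o(b) = 0 (o(b) = (-5 + 5)*b = 0*b = 0)
39*((5*(-2))*(2 - 2*j) + o(5)) = 39*((5*(-2))*(2 - 2*6) + 0) = 39*(-10*(2 - 12) + 0) = 39*(-10*(-10) + 0) = 39*(100 + 0) = 39*100 = 3900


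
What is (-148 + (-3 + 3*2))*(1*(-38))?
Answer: 5510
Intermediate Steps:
(-148 + (-3 + 3*2))*(1*(-38)) = (-148 + (-3 + 6))*(-38) = (-148 + 3)*(-38) = -145*(-38) = 5510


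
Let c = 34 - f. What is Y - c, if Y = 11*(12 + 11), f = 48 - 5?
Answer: 262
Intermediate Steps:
f = 43
c = -9 (c = 34 - 1*43 = 34 - 43 = -9)
Y = 253 (Y = 11*23 = 253)
Y - c = 253 - 1*(-9) = 253 + 9 = 262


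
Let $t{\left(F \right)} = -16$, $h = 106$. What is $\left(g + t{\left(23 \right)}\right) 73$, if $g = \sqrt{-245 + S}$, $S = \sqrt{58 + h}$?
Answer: $-1168 + 73 i \sqrt{245 - 2 \sqrt{41}} \approx -1168.0 + 1112.4 i$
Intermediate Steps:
$S = 2 \sqrt{41}$ ($S = \sqrt{58 + 106} = \sqrt{164} = 2 \sqrt{41} \approx 12.806$)
$g = \sqrt{-245 + 2 \sqrt{41}} \approx 15.238 i$
$\left(g + t{\left(23 \right)}\right) 73 = \left(\sqrt{-245 + 2 \sqrt{41}} - 16\right) 73 = \left(-16 + \sqrt{-245 + 2 \sqrt{41}}\right) 73 = -1168 + 73 \sqrt{-245 + 2 \sqrt{41}}$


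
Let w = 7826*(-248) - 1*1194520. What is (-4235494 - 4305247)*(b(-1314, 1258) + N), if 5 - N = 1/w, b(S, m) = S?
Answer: 35052881121702851/3135368 ≈ 1.1180e+10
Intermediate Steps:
w = -3135368 (w = -1940848 - 1194520 = -3135368)
N = 15676841/3135368 (N = 5 - 1/(-3135368) = 5 - 1*(-1/3135368) = 5 + 1/3135368 = 15676841/3135368 ≈ 5.0000)
(-4235494 - 4305247)*(b(-1314, 1258) + N) = (-4235494 - 4305247)*(-1314 + 15676841/3135368) = -8540741*(-4104196711/3135368) = 35052881121702851/3135368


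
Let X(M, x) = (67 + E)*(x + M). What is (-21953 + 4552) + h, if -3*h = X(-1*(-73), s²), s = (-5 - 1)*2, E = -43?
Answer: -19137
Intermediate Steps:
s = -12 (s = -6*2 = -12)
X(M, x) = 24*M + 24*x (X(M, x) = (67 - 43)*(x + M) = 24*(M + x) = 24*M + 24*x)
h = -1736 (h = -(24*(-1*(-73)) + 24*(-12)²)/3 = -(24*73 + 24*144)/3 = -(1752 + 3456)/3 = -⅓*5208 = -1736)
(-21953 + 4552) + h = (-21953 + 4552) - 1736 = -17401 - 1736 = -19137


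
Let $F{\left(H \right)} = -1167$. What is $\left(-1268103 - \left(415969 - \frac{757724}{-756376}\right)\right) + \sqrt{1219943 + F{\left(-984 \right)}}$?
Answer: $- \frac{318448100199}{189094} + 2 \sqrt{304694} \approx -1.683 \cdot 10^{6}$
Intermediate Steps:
$\left(-1268103 - \left(415969 - \frac{757724}{-756376}\right)\right) + \sqrt{1219943 + F{\left(-984 \right)}} = \left(-1268103 - \left(415969 - \frac{757724}{-756376}\right)\right) + \sqrt{1219943 - 1167} = \left(-1268103 + \left(757724 \left(- \frac{1}{756376}\right) - 415969\right)\right) + \sqrt{1218776} = \left(-1268103 - \frac{78657431517}{189094}\right) + 2 \sqrt{304694} = - \frac{318448100199}{189094} + 2 \sqrt{304694}$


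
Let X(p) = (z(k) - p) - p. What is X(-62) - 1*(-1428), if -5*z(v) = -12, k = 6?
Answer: 7772/5 ≈ 1554.4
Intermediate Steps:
z(v) = 12/5 (z(v) = -⅕*(-12) = 12/5)
X(p) = 12/5 - 2*p (X(p) = (12/5 - p) - p = 12/5 - 2*p)
X(-62) - 1*(-1428) = (12/5 - 2*(-62)) - 1*(-1428) = (12/5 + 124) + 1428 = 632/5 + 1428 = 7772/5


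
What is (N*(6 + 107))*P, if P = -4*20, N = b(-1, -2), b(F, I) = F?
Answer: 9040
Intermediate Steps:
N = -1
P = -80
(N*(6 + 107))*P = -(6 + 107)*(-80) = -1*113*(-80) = -113*(-80) = 9040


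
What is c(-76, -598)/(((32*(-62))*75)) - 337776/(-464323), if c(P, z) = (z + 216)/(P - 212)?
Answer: 7237505221507/9949141785600 ≈ 0.72745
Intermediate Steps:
c(P, z) = (216 + z)/(-212 + P)
c(-76, -598)/(((32*(-62))*75)) - 337776/(-464323) = ((216 - 598)/(-212 - 76))/(((32*(-62))*75)) - 337776/(-464323) = (-382/(-288))/((-1984*75)) - 337776*(-1/464323) = -1/288*(-382)/(-148800) + 337776/464323 = (191/144)*(-1/148800) + 337776/464323 = -191/21427200 + 337776/464323 = 7237505221507/9949141785600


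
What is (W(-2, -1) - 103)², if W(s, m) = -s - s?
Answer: 9801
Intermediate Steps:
W(s, m) = -2*s
(W(-2, -1) - 103)² = (-2*(-2) - 103)² = (4 - 103)² = (-99)² = 9801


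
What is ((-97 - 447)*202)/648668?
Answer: -27472/162167 ≈ -0.16941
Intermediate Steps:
((-97 - 447)*202)/648668 = -544*202*(1/648668) = -109888*1/648668 = -27472/162167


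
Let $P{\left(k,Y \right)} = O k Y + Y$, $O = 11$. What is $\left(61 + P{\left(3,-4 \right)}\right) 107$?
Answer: $-8025$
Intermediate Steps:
$P{\left(k,Y \right)} = Y + 11 Y k$ ($P{\left(k,Y \right)} = 11 k Y + Y = 11 Y k + Y = Y + 11 Y k$)
$\left(61 + P{\left(3,-4 \right)}\right) 107 = \left(61 - 4 \left(1 + 11 \cdot 3\right)\right) 107 = \left(61 - 4 \left(1 + 33\right)\right) 107 = \left(61 - 136\right) 107 = \left(-75\right) 107 = -8025$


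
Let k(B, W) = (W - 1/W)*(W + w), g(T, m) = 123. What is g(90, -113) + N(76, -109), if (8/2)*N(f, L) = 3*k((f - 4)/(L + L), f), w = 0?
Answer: 17817/4 ≈ 4454.3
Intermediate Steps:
k(B, W) = W*(W - 1/W) (k(B, W) = (W - 1/W)*(W + 0) = (W - 1/W)*W = W*(W - 1/W))
N(f, L) = -3/4 + 3*f**2/4 (N(f, L) = (3*(-1 + f**2))/4 = (-3 + 3*f**2)/4 = -3/4 + 3*f**2/4)
g(90, -113) + N(76, -109) = 123 + (-3/4 + (3/4)*76**2) = 123 + (-3/4 + (3/4)*5776) = 123 + (-3/4 + 4332) = 123 + 17325/4 = 17817/4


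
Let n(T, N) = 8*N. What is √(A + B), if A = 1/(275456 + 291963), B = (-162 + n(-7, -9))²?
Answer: √17629478391961535/567419 ≈ 234.00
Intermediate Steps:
B = 54756 (B = (-162 + 8*(-9))² = (-162 - 72)² = (-234)² = 54756)
A = 1/567419 ≈ 1.7624e-6
√(A + B) = √(1/567419 + 54756) = √(31069594765/567419) = √17629478391961535/567419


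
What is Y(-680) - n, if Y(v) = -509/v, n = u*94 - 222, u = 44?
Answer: -2661011/680 ≈ -3913.3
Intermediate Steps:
n = 3914 (n = 44*94 - 222 = 4136 - 222 = 3914)
Y(-680) - n = -509/(-680) - 1*3914 = -509*(-1/680) - 3914 = 509/680 - 3914 = -2661011/680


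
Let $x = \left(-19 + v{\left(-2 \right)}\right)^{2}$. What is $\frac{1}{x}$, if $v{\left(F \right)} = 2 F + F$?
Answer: $\frac{1}{625} \approx 0.0016$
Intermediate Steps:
$v{\left(F \right)} = 3 F$
$x = 625$ ($x = \left(-19 + 3 \left(-2\right)\right)^{2} = \left(-19 - 6\right)^{2} = \left(-25\right)^{2} = 625$)
$\frac{1}{x} = \frac{1}{625}$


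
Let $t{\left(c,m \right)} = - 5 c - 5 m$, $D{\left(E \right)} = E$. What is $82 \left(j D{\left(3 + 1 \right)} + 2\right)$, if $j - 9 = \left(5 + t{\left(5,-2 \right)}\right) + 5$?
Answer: $1476$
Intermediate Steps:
$j = 4$ ($j = 9 + \left(\left(5 - 15\right) + 5\right) = 9 + \left(-10 + 5\right) = 9 - 5 = 4$)
$82 \left(j D{\left(3 + 1 \right)} + 2\right) = 82 \left(4 \left(3 + 1\right) + 2\right) = 82 \left(4 \cdot 4 + 2\right) = 82 \left(16 + 2\right) = 82 \cdot 18 = 1476$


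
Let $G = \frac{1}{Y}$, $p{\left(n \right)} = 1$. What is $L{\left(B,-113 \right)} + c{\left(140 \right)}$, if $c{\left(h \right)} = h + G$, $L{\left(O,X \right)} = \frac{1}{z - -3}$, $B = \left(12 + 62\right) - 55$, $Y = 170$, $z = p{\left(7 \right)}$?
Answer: $\frac{47687}{340} \approx 140.26$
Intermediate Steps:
$z = 1$
$B = 19$ ($B = 74 - 55 = 19$)
$G = \frac{1}{170} \approx 0.0058824$
$L{\left(O,X \right)} = \frac{1}{4}$ ($L{\left(O,X \right)} = \frac{1}{1 - -3} = \frac{1}{1 + 3} = \frac{1}{4}$)
$c{\left(h \right)} = \frac{1}{170} + h$ ($c{\left(h \right)} = h + \frac{1}{170} = \frac{1}{170} + h$)
$L{\left(B,-113 \right)} + c{\left(140 \right)} = \frac{1}{4} + \left(\frac{1}{170} + 140\right) = \frac{1}{4} + \frac{23801}{170} = \frac{47687}{340}$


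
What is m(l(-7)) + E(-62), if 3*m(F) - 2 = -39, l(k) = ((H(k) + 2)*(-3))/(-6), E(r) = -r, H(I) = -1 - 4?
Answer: 149/3 ≈ 49.667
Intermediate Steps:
H(I) = -5
l(k) = -3/2 (l(k) = ((-5 + 2)*(-3))/(-6) = -3*(-3)*(-⅙) = 9*(-⅙) = -3/2)
m(F) = -37/3 (m(F) = ⅔ + (⅓)*(-39) = ⅔ - 13 = -37/3)
m(l(-7)) + E(-62) = -37/3 - 1*(-62) = -37/3 + 62 = 149/3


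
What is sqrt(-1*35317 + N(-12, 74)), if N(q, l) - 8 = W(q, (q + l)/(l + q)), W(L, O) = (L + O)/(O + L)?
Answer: 2*I*sqrt(8827) ≈ 187.9*I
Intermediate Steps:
W(L, O) = 1 (W(L, O) = (L + O)/(L + O) = 1)
N(q, l) = 9 (N(q, l) = 8 + 1 = 9)
sqrt(-1*35317 + N(-12, 74)) = sqrt(-1*35317 + 9) = sqrt(-35317 + 9) = sqrt(-35308) = 2*I*sqrt(8827)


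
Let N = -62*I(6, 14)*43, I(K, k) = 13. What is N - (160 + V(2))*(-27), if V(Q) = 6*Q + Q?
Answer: -29960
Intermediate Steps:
V(Q) = 7*Q
N = -34658 (N = -62*13*43 = -806*43 = -34658)
N - (160 + V(2))*(-27) = -34658 - (160 + 7*2)*(-27) = -34658 - (160 + 14)*(-27) = -34658 - 174*(-27) = -34658 - 1*(-4698) = -34658 + 4698 = -29960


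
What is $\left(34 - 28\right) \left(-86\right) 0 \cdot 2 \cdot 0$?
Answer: $0$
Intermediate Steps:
$\left(34 - 28\right) \left(-86\right) 0 \cdot 2 \cdot 0 = \left(34 - 28\right) \left(-86\right) 0 \cdot 0 = 6 \left(-86\right) 0 = \left(-516\right) 0 = 0$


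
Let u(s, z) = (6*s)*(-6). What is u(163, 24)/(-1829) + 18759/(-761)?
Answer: -29844663/1391869 ≈ -21.442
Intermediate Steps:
u(s, z) = -36*s
u(163, 24)/(-1829) + 18759/(-761) = -36*163/(-1829) + 18759/(-761) = -5868*(-1/1829) + 18759*(-1/761) = 5868/1829 - 18759/761 = -29844663/1391869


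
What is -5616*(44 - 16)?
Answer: -157248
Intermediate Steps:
-5616*(44 - 16) = -5616*28 = -157248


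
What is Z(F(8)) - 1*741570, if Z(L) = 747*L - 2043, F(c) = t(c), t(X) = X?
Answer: -737637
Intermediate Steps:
F(c) = c
Z(L) = -2043 + 747*L
Z(F(8)) - 1*741570 = (-2043 + 747*8) - 1*741570 = (-2043 + 5976) - 741570 = 3933 - 741570 = -737637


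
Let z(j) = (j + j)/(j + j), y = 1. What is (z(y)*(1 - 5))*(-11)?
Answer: 44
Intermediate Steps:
z(j) = 1 (z(j) = (2*j)/((2*j)) = (2*j)*(1/(2*j)) = 1)
(z(y)*(1 - 5))*(-11) = (1*(1 - 5))*(-11) = (1*(-4))*(-11) = -4*(-11) = 44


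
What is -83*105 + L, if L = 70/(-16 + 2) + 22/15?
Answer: -130778/15 ≈ -8718.5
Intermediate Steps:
L = -53/15 (L = 70/(-14) + 22*(1/15) = 70*(-1/14) + 22/15 = -5 + 22/15 = -53/15 ≈ -3.5333)
-83*105 + L = -83*105 - 53/15 = -8715 - 53/15 = -130778/15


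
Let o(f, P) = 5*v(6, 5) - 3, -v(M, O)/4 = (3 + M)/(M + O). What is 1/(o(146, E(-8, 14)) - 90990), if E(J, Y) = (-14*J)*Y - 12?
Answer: -11/1001103 ≈ -1.0988e-5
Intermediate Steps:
v(M, O) = -4*(3 + M)/(M + O)
E(J, Y) = -12 - 14*J*Y (E(J, Y) = -14*J*Y - 12 = -12 - 14*J*Y)
o(f, P) = -213/11 (o(f, P) = 5*(4*(-3 - 1*6)/(6 + 5)) - 3 = 5*(4*(-3 - 6)/11) - 3 = 5*(4*(1/11)*(-9)) - 3 = 5*(-36/11) - 3 = -180/11 - 3 = -213/11)
1/(o(146, E(-8, 14)) - 90990) = 1/(-213/11 - 90990) = 1/(-1001103/11) = -11/1001103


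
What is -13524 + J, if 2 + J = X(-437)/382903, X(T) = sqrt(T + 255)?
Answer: -13526 + I*sqrt(182)/382903 ≈ -13526.0 + 3.5233e-5*I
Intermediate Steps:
X(T) = sqrt(255 + T)
J = -2 + I*sqrt(182)/382903 (J = -2 + sqrt(255 - 437)/382903 = -2 + sqrt(-182)*(1/382903) = -2 + (I*sqrt(182))*(1/382903) = -2 + I*sqrt(182)/382903 ≈ -2.0 + 3.5233e-5*I)
-13524 + J = -13524 + (-2 + I*sqrt(182)/382903) = -13526 + I*sqrt(182)/382903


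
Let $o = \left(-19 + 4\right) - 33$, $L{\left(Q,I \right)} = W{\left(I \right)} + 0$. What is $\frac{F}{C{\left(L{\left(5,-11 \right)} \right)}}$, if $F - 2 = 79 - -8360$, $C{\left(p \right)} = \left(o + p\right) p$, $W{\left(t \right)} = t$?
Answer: $\frac{8441}{649} \approx 13.006$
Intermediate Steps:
$L{\left(Q,I \right)} = I$ ($L{\left(Q,I \right)} = I + 0 = I$)
$o = -48$ ($o = -15 - 33 = -48$)
$C{\left(p \right)} = p \left(-48 + p\right)$ ($C{\left(p \right)} = \left(-48 + p\right) p = p \left(-48 + p\right)$)
$F = 8441$ ($F = 2 + \left(79 - -8360\right) = 2 + \left(79 + 8360\right) = 2 + 8439 = 8441$)
$\frac{F}{C{\left(L{\left(5,-11 \right)} \right)}} = \frac{8441}{\left(-11\right) \left(-48 - 11\right)} = \frac{8441}{\left(-11\right) \left(-59\right)} = \frac{8441}{649}$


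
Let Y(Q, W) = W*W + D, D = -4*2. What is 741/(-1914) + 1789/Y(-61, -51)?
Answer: 500911/1654334 ≈ 0.30279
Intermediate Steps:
D = -8
Y(Q, W) = -8 + W² (Y(Q, W) = W*W - 8 = W² - 8 = -8 + W²)
741/(-1914) + 1789/Y(-61, -51) = 741/(-1914) + 1789/(-8 + (-51)²) = 741*(-1/1914) + 1789/(-8 + 2601) = -247/638 + 1789/2593 = 500911/1654334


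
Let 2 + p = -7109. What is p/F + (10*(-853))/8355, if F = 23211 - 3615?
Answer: -15104419/10914972 ≈ -1.3838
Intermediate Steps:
p = -7111 (p = -2 - 7109 = -7111)
F = 19596
p/F + (10*(-853))/8355 = -7111/19596 + (10*(-853))/8355 = -7111*1/19596 - 8530*1/8355 = -7111/19596 - 1706/1671 = -15104419/10914972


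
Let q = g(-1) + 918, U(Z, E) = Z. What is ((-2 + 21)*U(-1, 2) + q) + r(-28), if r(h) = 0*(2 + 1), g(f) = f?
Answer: 898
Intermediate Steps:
r(h) = 0 (r(h) = 0*3 = 0)
q = 917 (q = -1 + 918 = 917)
((-2 + 21)*U(-1, 2) + q) + r(-28) = ((-2 + 21)*(-1) + 917) + 0 = (19*(-1) + 917) + 0 = (-19 + 917) + 0 = 898 + 0 = 898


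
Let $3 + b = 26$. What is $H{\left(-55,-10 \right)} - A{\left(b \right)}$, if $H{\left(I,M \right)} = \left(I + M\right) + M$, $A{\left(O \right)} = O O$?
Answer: $-604$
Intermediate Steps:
$b = 23$ ($b = -3 + 26 = 23$)
$A{\left(O \right)} = O^{2}$
$H{\left(I,M \right)} = I + 2 M$
$H{\left(-55,-10 \right)} - A{\left(b \right)} = \left(-55 + 2 \left(-10\right)\right) - 23^{2} = \left(-55 - 20\right) - 529 = -75 - 529 = -604$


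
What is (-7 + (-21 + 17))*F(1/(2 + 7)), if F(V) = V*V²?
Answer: -11/729 ≈ -0.015089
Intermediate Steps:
F(V) = V³
(-7 + (-21 + 17))*F(1/(2 + 7)) = (-7 + (-21 + 17))*(1/(2 + 7))³ = (-7 - 4)*(1/9)³ = -11*(⅑)³ = -11*1/729 = -11/729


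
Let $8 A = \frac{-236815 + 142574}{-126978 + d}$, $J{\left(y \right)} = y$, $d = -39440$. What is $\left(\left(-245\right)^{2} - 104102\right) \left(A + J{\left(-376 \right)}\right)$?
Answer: $\frac{3151449478133}{190192} \approx 1.657 \cdot 10^{7}$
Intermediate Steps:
$A = \frac{13463}{190192}$ ($A = \frac{\left(-236815 + 142574\right) \frac{1}{-126978 - 39440}}{8} = \frac{\left(-94241\right) \frac{1}{-166418}}{8} = \frac{\left(-94241\right) \left(- \frac{1}{166418}\right)}{8} = \frac{1}{8} \cdot \frac{13463}{23774} = \frac{13463}{190192} \approx 0.070786$)
$\left(\left(-245\right)^{2} - 104102\right) \left(A + J{\left(-376 \right)}\right) = \left(\left(-245\right)^{2} - 104102\right) \left(\frac{13463}{190192} - 376\right) = \left(60025 - 104102\right) \left(- \frac{71498729}{190192}\right) = \left(-44077\right) \left(- \frac{71498729}{190192}\right) = \frac{3151449478133}{190192}$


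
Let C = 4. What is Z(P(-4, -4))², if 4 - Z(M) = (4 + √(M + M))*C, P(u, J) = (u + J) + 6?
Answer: 80 + 192*I ≈ 80.0 + 192.0*I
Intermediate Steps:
P(u, J) = 6 + J + u (P(u, J) = (J + u) + 6 = 6 + J + u)
Z(M) = -12 - 4*√2*√M (Z(M) = 4 - (4 + √(M + M))*4 = 4 - (4 + √(2*M))*4 = 4 - (4 + √2*√M)*4 = 4 - (16 + 4*√2*√M) = 4 + (-16 - 4*√2*√M) = -12 - 4*√2*√M)
Z(P(-4, -4))² = (-12 - 4*√2*√(6 - 4 - 4))² = (-12 - 4*√2*√(-2))² = (-12 - 4*√2*I*√2)² = (-12 - 8*I)²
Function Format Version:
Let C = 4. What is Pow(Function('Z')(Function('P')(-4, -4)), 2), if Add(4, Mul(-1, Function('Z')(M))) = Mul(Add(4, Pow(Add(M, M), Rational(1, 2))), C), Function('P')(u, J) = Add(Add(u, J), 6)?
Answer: Add(80, Mul(192, I)) ≈ Add(80.000, Mul(192.00, I))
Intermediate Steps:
Function('P')(u, J) = Add(6, J, u) (Function('P')(u, J) = Add(Add(J, u), 6) = Add(6, J, u))
Function('Z')(M) = Add(-12, Mul(-4, Pow(2, Rational(1, 2)), Pow(M, Rational(1, 2)))) (Function('Z')(M) = Add(4, Mul(-1, Mul(Add(4, Pow(Add(M, M), Rational(1, 2))), 4))) = Add(4, Mul(-1, Mul(Add(4, Pow(Mul(2, M), Rational(1, 2))), 4))) = Add(4, Mul(-1, Mul(Add(4, Mul(Pow(2, Rational(1, 2)), Pow(M, Rational(1, 2)))), 4))) = Add(4, Mul(-1, Add(16, Mul(4, Pow(2, Rational(1, 2)), Pow(M, Rational(1, 2)))))) = Add(4, Add(-16, Mul(-4, Pow(2, Rational(1, 2)), Pow(M, Rational(1, 2))))) = Add(-12, Mul(-4, Pow(2, Rational(1, 2)), Pow(M, Rational(1, 2)))))
Pow(Function('Z')(Function('P')(-4, -4)), 2) = Pow(Add(-12, Mul(-4, Pow(2, Rational(1, 2)), Pow(Add(6, -4, -4), Rational(1, 2)))), 2) = Pow(Add(-12, Mul(-4, Pow(2, Rational(1, 2)), Pow(-2, Rational(1, 2)))), 2) = Pow(Add(-12, Mul(-4, Pow(2, Rational(1, 2)), Mul(I, Pow(2, Rational(1, 2))))), 2) = Pow(Add(-12, Mul(-8, I)), 2)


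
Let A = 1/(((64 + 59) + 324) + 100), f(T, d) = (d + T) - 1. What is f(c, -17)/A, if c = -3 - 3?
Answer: -13128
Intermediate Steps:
c = -6
f(T, d) = -1 + T + d (f(T, d) = (T + d) - 1 = -1 + T + d)
A = 1/547 (A = 1/((123 + 324) + 100) = 1/(447 + 100) = 1/547 ≈ 0.0018282)
f(c, -17)/A = (-1 - 6 - 17)/(1/547) = -24*547 = -13128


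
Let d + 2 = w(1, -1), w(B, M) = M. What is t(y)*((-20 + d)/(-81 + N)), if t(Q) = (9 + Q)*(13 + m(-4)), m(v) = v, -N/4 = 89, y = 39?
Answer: 432/19 ≈ 22.737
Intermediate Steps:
N = -356 (N = -4*89 = -356)
d = -3 (d = -2 - 1 = -3)
t(Q) = 81 + 9*Q (t(Q) = (9 + Q)*(13 - 4) = (9 + Q)*9 = 81 + 9*Q)
t(y)*((-20 + d)/(-81 + N)) = (81 + 9*39)*((-20 - 3)/(-81 - 356)) = (81 + 351)*(-23/(-437)) = 432*(-23*(-1/437)) = 432*(1/19) = 432/19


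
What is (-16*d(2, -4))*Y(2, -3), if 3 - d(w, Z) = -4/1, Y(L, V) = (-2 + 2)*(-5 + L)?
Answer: 0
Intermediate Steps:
Y(L, V) = 0 (Y(L, V) = 0*(-5 + L) = 0)
d(w, Z) = 7 (d(w, Z) = 3 - (-4)/1 = 3 - (-4) = 3 - 1*(-4) = 3 + 4 = 7)
(-16*d(2, -4))*Y(2, -3) = -16*7*0 = -112*0 = 0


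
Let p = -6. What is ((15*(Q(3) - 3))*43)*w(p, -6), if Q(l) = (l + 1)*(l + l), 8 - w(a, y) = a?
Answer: 189630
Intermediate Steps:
w(a, y) = 8 - a
Q(l) = 2*l*(1 + l) (Q(l) = (1 + l)*(2*l) = 2*l*(1 + l))
((15*(Q(3) - 3))*43)*w(p, -6) = ((15*(2*3*(1 + 3) - 3))*43)*(8 - 1*(-6)) = ((15*(2*3*4 - 3))*43)*(8 + 6) = ((15*(24 - 3))*43)*14 = ((15*21)*43)*14 = (315*43)*14 = 13545*14 = 189630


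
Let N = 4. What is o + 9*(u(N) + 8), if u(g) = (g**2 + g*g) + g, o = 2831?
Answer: 3227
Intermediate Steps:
u(g) = g + 2*g**2 (u(g) = (g**2 + g**2) + g = 2*g**2 + g = g + 2*g**2)
o + 9*(u(N) + 8) = 2831 + 9*(4*(1 + 2*4) + 8) = 2831 + 9*(4*(1 + 8) + 8) = 2831 + 9*(4*9 + 8) = 2831 + 9*(36 + 8) = 2831 + 9*44 = 2831 + 396 = 3227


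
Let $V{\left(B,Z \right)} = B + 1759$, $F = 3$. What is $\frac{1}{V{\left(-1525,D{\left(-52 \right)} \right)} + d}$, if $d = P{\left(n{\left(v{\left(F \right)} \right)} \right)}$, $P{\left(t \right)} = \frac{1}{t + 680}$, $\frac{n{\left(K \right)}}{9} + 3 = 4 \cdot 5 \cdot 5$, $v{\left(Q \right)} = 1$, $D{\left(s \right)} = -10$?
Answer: $\frac{1553}{363403} \approx 0.0042735$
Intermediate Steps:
$V{\left(B,Z \right)} = 1759 + B$
$n{\left(K \right)} = 873$ ($n{\left(K \right)} = -27 + 9 \cdot 4 \cdot 5 \cdot 5 = -27 + 9 \cdot 20 \cdot 5 = -27 + 9 \cdot 100 = -27 + 900 = 873$)
$P{\left(t \right)} = \frac{1}{680 + t}$
$d = \frac{1}{1553}$ ($d = \frac{1}{680 + 873} = \frac{1}{1553} \approx 0.00064391$)
$\frac{1}{V{\left(-1525,D{\left(-52 \right)} \right)} + d} = \frac{1}{\left(1759 - 1525\right) + \frac{1}{1553}} = \frac{1}{234 + \frac{1}{1553}} = \frac{1}{\frac{363403}{1553}} = \frac{1553}{363403}$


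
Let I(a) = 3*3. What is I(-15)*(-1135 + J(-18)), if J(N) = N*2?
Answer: -10539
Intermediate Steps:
I(a) = 9
J(N) = 2*N
I(-15)*(-1135 + J(-18)) = 9*(-1135 + 2*(-18)) = 9*(-1135 - 36) = 9*(-1171) = -10539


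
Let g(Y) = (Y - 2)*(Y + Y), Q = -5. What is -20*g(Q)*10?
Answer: -14000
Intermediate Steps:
g(Y) = 2*Y*(-2 + Y) (g(Y) = (-2 + Y)*(2*Y) = 2*Y*(-2 + Y))
-20*g(Q)*10 = -40*(-5)*(-2 - 5)*10 = -40*(-5)*(-7)*10 = -20*70*10 = -1400*10 = -14000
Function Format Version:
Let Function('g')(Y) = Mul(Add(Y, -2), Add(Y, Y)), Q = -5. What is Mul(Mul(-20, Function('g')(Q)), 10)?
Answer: -14000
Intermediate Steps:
Function('g')(Y) = Mul(2, Y, Add(-2, Y)) (Function('g')(Y) = Mul(Add(-2, Y), Mul(2, Y)) = Mul(2, Y, Add(-2, Y)))
Mul(Mul(-20, Function('g')(Q)), 10) = Mul(Mul(-20, Mul(2, -5, Add(-2, -5))), 10) = Mul(Mul(-20, Mul(2, -5, -7)), 10) = Mul(Mul(-20, 70), 10) = Mul(-1400, 10) = -14000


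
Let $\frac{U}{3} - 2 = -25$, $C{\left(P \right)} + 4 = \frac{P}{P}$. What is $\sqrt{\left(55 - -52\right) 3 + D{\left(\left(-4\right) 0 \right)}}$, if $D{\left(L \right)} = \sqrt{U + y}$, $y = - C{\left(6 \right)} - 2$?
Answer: $\sqrt{321 + 2 i \sqrt{17}} \approx 17.918 + 0.2301 i$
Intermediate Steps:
$C{\left(P \right)} = -3$ ($C{\left(P \right)} = -4 + \frac{P}{P} = -4 + 1 = -3$)
$U = -69$ ($U = 6 + 3 \left(-25\right) = 6 - 75 = -69$)
$y = 1$ ($y = \left(-1\right) \left(-3\right) - 2 = 3 - 2 = 1$)
$D{\left(L \right)} = 2 i \sqrt{17}$ ($D{\left(L \right)} = \sqrt{-69 + 1} = \sqrt{-68} = 2 i \sqrt{17}$)
$\sqrt{\left(55 - -52\right) 3 + D{\left(\left(-4\right) 0 \right)}} = \sqrt{\left(55 - -52\right) 3 + 2 i \sqrt{17}} = \sqrt{\left(55 + 52\right) 3 + 2 i \sqrt{17}} = \sqrt{107 \cdot 3 + 2 i \sqrt{17}} = \sqrt{321 + 2 i \sqrt{17}}$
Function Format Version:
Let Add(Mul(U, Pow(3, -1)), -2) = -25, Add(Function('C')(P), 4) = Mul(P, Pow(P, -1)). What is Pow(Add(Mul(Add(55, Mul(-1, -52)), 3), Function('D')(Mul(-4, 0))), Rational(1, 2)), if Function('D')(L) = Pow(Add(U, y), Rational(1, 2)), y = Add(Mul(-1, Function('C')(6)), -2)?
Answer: Pow(Add(321, Mul(2, I, Pow(17, Rational(1, 2)))), Rational(1, 2)) ≈ Add(17.918, Mul(0.2301, I))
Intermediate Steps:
Function('C')(P) = -3 (Function('C')(P) = Add(-4, Mul(P, Pow(P, -1))) = Add(-4, 1) = -3)
U = -69 (U = Add(6, Mul(3, -25)) = Add(6, -75) = -69)
y = 1 (y = Add(Mul(-1, -3), -2) = Add(3, -2) = 1)
Function('D')(L) = Mul(2, I, Pow(17, Rational(1, 2))) (Function('D')(L) = Pow(Add(-69, 1), Rational(1, 2)) = Pow(-68, Rational(1, 2)) = Mul(2, I, Pow(17, Rational(1, 2))))
Pow(Add(Mul(Add(55, Mul(-1, -52)), 3), Function('D')(Mul(-4, 0))), Rational(1, 2)) = Pow(Add(Mul(Add(55, Mul(-1, -52)), 3), Mul(2, I, Pow(17, Rational(1, 2)))), Rational(1, 2)) = Pow(Add(Mul(Add(55, 52), 3), Mul(2, I, Pow(17, Rational(1, 2)))), Rational(1, 2)) = Pow(Add(Mul(107, 3), Mul(2, I, Pow(17, Rational(1, 2)))), Rational(1, 2)) = Pow(Add(321, Mul(2, I, Pow(17, Rational(1, 2)))), Rational(1, 2))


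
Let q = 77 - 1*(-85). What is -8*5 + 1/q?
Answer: -6479/162 ≈ -39.994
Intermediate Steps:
q = 162 (q = 77 + 85 = 162)
-8*5 + 1/q = -8*5 + 1/162 = -40 + 1/162 = -6479/162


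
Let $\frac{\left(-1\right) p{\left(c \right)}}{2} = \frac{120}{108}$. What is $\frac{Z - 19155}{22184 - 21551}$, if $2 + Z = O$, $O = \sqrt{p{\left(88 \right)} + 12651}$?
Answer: $- \frac{19157}{633} + \frac{\sqrt{113839}}{1899} \approx -30.086$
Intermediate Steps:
$p{\left(c \right)} = - \frac{20}{9}$ ($p{\left(c \right)} = - 2 \cdot \frac{120}{108} = - 2 \cdot 120 \cdot \frac{1}{108} = \left(-2\right) \frac{10}{9} = - \frac{20}{9}$)
$O = \frac{\sqrt{113839}}{3}$ ($O = \sqrt{- \frac{20}{9} + 12651} = \sqrt{\frac{113839}{9}} = \frac{\sqrt{113839}}{3} \approx 112.47$)
$Z = -2 + \frac{\sqrt{113839}}{3} \approx 110.47$
$\frac{Z - 19155}{22184 - 21551} = \frac{\left(-2 + \frac{\sqrt{113839}}{3}\right) - 19155}{22184 - 21551} = \frac{-19157 + \frac{\sqrt{113839}}{3}}{633} = \left(-19157 + \frac{\sqrt{113839}}{3}\right) \frac{1}{633} = - \frac{19157}{633} + \frac{\sqrt{113839}}{1899}$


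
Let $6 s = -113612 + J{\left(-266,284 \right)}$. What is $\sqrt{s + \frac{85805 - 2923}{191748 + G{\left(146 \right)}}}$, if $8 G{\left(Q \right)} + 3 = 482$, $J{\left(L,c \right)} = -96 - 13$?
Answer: $\frac{i \sqrt{178505808070551654}}{3068926} \approx 137.67 i$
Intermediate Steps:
$J{\left(L,c \right)} = -109$ ($J{\left(L,c \right)} = -96 - 13 = -109$)
$G{\left(Q \right)} = \frac{479}{8}$ ($G{\left(Q \right)} = - \frac{3}{8} + \frac{1}{8} \cdot 482 = - \frac{3}{8} + \frac{241}{4} = \frac{479}{8}$)
$s = - \frac{37907}{2}$ ($s = \frac{-113612 - 109}{6} = \frac{1}{6} \left(-113721\right) = - \frac{37907}{2} \approx -18954.0$)
$\sqrt{s + \frac{85805 - 2923}{191748 + G{\left(146 \right)}}} = \sqrt{- \frac{37907}{2} + \frac{85805 - 2923}{191748 + \frac{479}{8}}} = \sqrt{- \frac{37907}{2} + \frac{82882}{\frac{1534463}{8}}} = \sqrt{- \frac{37907}{2} + 82882 \cdot \frac{8}{1534463}} = \sqrt{- \frac{37907}{2} + \frac{663056}{1534463}} = \sqrt{- \frac{58165562829}{3068926}} = \frac{i \sqrt{178505808070551654}}{3068926}$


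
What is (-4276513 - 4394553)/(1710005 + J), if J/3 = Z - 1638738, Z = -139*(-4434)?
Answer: 8671066/1357231 ≈ 6.3888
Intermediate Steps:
Z = 616326
J = -3067236 (J = 3*(616326 - 1638738) = 3*(-1022412) = -3067236)
(-4276513 - 4394553)/(1710005 + J) = (-4276513 - 4394553)/(1710005 - 3067236) = -8671066/(-1357231) = -8671066*(-1/1357231) = 8671066/1357231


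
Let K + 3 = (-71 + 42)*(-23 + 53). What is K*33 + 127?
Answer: -28682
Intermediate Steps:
K = -873 (K = -3 + (-71 + 42)*(-23 + 53) = -3 - 29*30 = -3 - 870 = -873)
K*33 + 127 = -873*33 + 127 = -28809 + 127 = -28682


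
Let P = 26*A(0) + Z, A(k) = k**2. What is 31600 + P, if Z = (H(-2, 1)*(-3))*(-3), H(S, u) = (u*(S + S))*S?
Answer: 31672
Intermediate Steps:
H(S, u) = 2*u*S**2 (H(S, u) = (u*(2*S))*S = (2*S*u)*S = 2*u*S**2)
Z = 72 (Z = ((2*1*(-2)**2)*(-3))*(-3) = ((2*1*4)*(-3))*(-3) = (8*(-3))*(-3) = -24*(-3) = 72)
P = 72 (P = 26*0**2 + 72 = 26*0 + 72 = 0 + 72 = 72)
31600 + P = 31600 + 72 = 31672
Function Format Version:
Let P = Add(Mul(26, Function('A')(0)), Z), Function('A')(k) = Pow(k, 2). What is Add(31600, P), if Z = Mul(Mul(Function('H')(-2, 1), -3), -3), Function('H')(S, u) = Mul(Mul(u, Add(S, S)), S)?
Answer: 31672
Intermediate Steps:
Function('H')(S, u) = Mul(2, u, Pow(S, 2)) (Function('H')(S, u) = Mul(Mul(u, Mul(2, S)), S) = Mul(Mul(2, S, u), S) = Mul(2, u, Pow(S, 2)))
Z = 72 (Z = Mul(Mul(Mul(2, 1, Pow(-2, 2)), -3), -3) = Mul(Mul(Mul(2, 1, 4), -3), -3) = Mul(Mul(8, -3), -3) = Mul(-24, -3) = 72)
P = 72 (P = Add(Mul(26, Pow(0, 2)), 72) = Add(Mul(26, 0), 72) = Add(0, 72) = 72)
Add(31600, P) = Add(31600, 72) = 31672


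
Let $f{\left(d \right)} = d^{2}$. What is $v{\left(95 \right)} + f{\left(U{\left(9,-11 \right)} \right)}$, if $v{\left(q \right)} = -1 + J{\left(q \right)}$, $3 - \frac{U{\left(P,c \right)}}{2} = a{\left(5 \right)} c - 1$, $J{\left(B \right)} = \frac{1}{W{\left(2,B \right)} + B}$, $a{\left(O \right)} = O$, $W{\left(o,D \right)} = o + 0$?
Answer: $\frac{1350532}{97} \approx 13923.0$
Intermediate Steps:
$W{\left(o,D \right)} = o$
$J{\left(B \right)} = \frac{1}{2 + B}$
$U{\left(P,c \right)} = 8 - 10 c$ ($U{\left(P,c \right)} = 6 - 2 \left(5 c - 1\right) = 6 - 2 \left(-1 + 5 c\right) = 6 - \left(-2 + 10 c\right) = 8 - 10 c$)
$v{\left(q \right)} = -1 + \frac{1}{2 + q}$
$v{\left(95 \right)} + f{\left(U{\left(9,-11 \right)} \right)} = \frac{-1 - 95}{2 + 95} + \left(8 - -110\right)^{2} = \frac{-1 - 95}{97} + \left(8 + 110\right)^{2} = \frac{1}{97} \left(-96\right) + 118^{2} = - \frac{96}{97} + 13924 = \frac{1350532}{97}$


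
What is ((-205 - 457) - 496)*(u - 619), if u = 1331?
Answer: -824496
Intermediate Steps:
((-205 - 457) - 496)*(u - 619) = ((-205 - 457) - 496)*(1331 - 619) = (-662 - 496)*712 = -1158*712 = -824496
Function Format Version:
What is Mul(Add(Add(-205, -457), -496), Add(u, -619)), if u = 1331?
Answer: -824496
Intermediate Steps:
Mul(Add(Add(-205, -457), -496), Add(u, -619)) = Mul(Add(Add(-205, -457), -496), Add(1331, -619)) = Mul(Add(-662, -496), 712) = Mul(-1158, 712) = -824496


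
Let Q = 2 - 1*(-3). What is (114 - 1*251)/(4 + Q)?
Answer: -137/9 ≈ -15.222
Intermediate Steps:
Q = 5 (Q = 2 + 3 = 5)
(114 - 1*251)/(4 + Q) = (114 - 1*251)/(4 + 5) = (114 - 251)/9 = -137*⅑ = -137/9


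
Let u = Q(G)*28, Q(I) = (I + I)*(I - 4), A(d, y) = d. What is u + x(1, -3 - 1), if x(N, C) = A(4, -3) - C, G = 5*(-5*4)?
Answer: 582408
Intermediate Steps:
G = -100 (G = 5*(-20) = -100)
Q(I) = 2*I*(-4 + I) (Q(I) = (2*I)*(-4 + I) = 2*I*(-4 + I))
x(N, C) = 4 - C
u = 582400 (u = (2*(-100)*(-4 - 100))*28 = (2*(-100)*(-104))*28 = 20800*28 = 582400)
u + x(1, -3 - 1) = 582400 + (4 - (-3 - 1)) = 582400 + (4 - 1*(-4)) = 582400 + (4 + 4) = 582400 + 8 = 582408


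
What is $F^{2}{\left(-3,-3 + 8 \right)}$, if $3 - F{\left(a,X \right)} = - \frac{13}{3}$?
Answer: $\frac{484}{9} \approx 53.778$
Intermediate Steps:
$F{\left(a,X \right)} = \frac{22}{3}$ ($F{\left(a,X \right)} = 3 - - \frac{13}{3} = 3 + \frac{13}{3} = \frac{22}{3}$)
$F^{2}{\left(-3,-3 + 8 \right)} = \left(\frac{22}{3}\right)^{2} = \frac{484}{9}$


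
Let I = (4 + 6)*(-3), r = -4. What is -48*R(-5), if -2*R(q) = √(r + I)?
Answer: 24*I*√34 ≈ 139.94*I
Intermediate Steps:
I = -30 (I = 10*(-3) = -30)
R(q) = -I*√34/2 (R(q) = -√(-4 - 30)/2 = -I*√34/2)
-48*R(-5) = -(-24)*I*√34 = 24*I*√34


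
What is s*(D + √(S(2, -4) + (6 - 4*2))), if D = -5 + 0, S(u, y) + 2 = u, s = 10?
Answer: -50 + 10*I*√2 ≈ -50.0 + 14.142*I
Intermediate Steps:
S(u, y) = -2 + u
D = -5
s*(D + √(S(2, -4) + (6 - 4*2))) = 10*(-5 + √((-2 + 2) + (6 - 4*2))) = 10*(-5 + √(0 + (6 - 8))) = 10*(-5 + √(0 - 2)) = 10*(-5 + √(-2)) = 10*(-5 + I*√2) = -50 + 10*I*√2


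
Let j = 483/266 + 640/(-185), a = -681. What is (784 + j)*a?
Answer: -749095233/1406 ≈ -5.3279e+5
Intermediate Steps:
j = -2311/1406 (j = 483*(1/266) + 640*(-1/185) = 69/38 - 128/37 = -2311/1406 ≈ -1.6437)
(784 + j)*a = (784 - 2311/1406)*(-681) = (1099993/1406)*(-681) = -749095233/1406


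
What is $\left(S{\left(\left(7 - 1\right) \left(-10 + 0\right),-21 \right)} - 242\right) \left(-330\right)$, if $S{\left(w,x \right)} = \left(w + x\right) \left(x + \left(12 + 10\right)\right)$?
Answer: $106590$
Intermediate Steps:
$S{\left(w,x \right)} = \left(22 + x\right) \left(w + x\right)$ ($S{\left(w,x \right)} = \left(w + x\right) \left(x + 22\right) = \left(w + x\right) \left(22 + x\right) = \left(22 + x\right) \left(w + x\right)$)
$\left(S{\left(\left(7 - 1\right) \left(-10 + 0\right),-21 \right)} - 242\right) \left(-330\right) = \left(\left(\left(-21\right)^{2} + 22 \left(7 - 1\right) \left(-10 + 0\right) + 22 \left(-21\right) + \left(7 - 1\right) \left(-10 + 0\right) \left(-21\right)\right) - 242\right) \left(-330\right) = \left(\left(441 + 22 \cdot 6 \left(-10\right) - 462 + 6 \left(-10\right) \left(-21\right)\right) - 242\right) \left(-330\right) = \left(\left(441 + 22 \left(-60\right) - 462 - -1260\right) - 242\right) \left(-330\right) = \left(\left(441 - 1320 - 462 + 1260\right) - 242\right) \left(-330\right) = \left(-81 - 242\right) \left(-330\right) = \left(-323\right) \left(-330\right) = 106590$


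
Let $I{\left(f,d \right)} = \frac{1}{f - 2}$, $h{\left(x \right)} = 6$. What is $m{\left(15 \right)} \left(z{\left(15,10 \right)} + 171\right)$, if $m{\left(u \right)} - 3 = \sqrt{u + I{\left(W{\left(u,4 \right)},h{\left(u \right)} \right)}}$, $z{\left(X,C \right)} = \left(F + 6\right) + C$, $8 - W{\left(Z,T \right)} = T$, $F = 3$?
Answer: $570 + 95 \sqrt{62} \approx 1318.0$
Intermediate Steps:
$W{\left(Z,T \right)} = 8 - T$
$I{\left(f,d \right)} = \frac{1}{-2 + f}$
$z{\left(X,C \right)} = 9 + C$ ($z{\left(X,C \right)} = \left(3 + 6\right) + C = 9 + C$)
$m{\left(u \right)} = 3 + \sqrt{\frac{1}{2} + u}$ ($m{\left(u \right)} = 3 + \sqrt{u + \frac{1}{-2 + \left(8 - 4\right)}} = 3 + \sqrt{u + \frac{1}{-2 + 4}} = 3 + \sqrt{u + \frac{1}{2}} = 3 + \sqrt{\frac{1}{2} + u}$)
$m{\left(15 \right)} \left(z{\left(15,10 \right)} + 171\right) = \left(3 + \frac{\sqrt{2 + 4 \cdot 15}}{2}\right) \left(\left(9 + 10\right) + 171\right) = \left(3 + \frac{\sqrt{2 + 60}}{2}\right) \left(19 + 171\right) = \left(3 + \frac{\sqrt{62}}{2}\right) 190 = 570 + 95 \sqrt{62}$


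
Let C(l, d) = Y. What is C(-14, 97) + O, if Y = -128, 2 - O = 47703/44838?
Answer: -1899097/14946 ≈ -127.06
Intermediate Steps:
O = 13991/14946 (O = 2 - 47703/44838 = 2 - 1*15901/14946 = 2 - 15901/14946 = 13991/14946 ≈ 0.93610)
C(l, d) = -128
C(-14, 97) + O = -128 + 13991/14946 = -1899097/14946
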